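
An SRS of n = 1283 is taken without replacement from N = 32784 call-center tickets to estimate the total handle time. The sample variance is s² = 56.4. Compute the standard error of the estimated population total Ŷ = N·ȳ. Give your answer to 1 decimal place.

6737.8

Var(Ŷ) = N²·Var(ȳ) = N²·(1 − n/N)·s²/n.
f = 1283/32784 = 0.03913494; Var(ȳ) = 0.96086506·56.4/1283 = 0.042239119.
Var(Ŷ) = 32784² · 0.042239119 = 4.539821 × 10^7.
SE(Ŷ) = √(4.539821 × 10^7) = 6737.8.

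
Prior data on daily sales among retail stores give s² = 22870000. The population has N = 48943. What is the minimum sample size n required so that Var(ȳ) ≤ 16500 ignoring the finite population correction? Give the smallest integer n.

Without fpc, n₀ = s²/D = 22870000/16500 = 1386.0606.
Rounding up, n = 1387.

1387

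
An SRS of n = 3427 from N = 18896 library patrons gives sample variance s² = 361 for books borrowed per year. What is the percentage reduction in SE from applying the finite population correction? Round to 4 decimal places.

9.5213

f = n/N = 3427/18896 = 0.18136113.
SE_no-fpc = √(s²/n) = 0.32456116; SE_fpc = √((1−f)s²/n) = 0.2936586.
Ratio = √(1−f) = 0.90478664. Reduction = 100·(1 − 0.90478664) = 9.5213%.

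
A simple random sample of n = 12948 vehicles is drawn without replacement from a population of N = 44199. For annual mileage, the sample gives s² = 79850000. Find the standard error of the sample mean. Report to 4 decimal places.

66.0331

Under SRS without replacement, Var(ȳ) = (1 − f)·s²/n with f = n/N = 12948/44199 = 0.29294780.
Var(ȳ) = (1 − 0.29294780)·79850000/12948 = 0.70705220·6166.9756 = 4360.3736.
SE(ȳ) = √(4360.3736) = 66.0331.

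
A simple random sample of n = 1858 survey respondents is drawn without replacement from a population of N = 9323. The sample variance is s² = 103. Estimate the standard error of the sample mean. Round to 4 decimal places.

0.2107

Under SRS without replacement, Var(ȳ) = (1 − f)·s²/n with f = n/N = 1858/9323 = 0.19929207.
Var(ȳ) = (1 − 0.19929207)·103/1858 = 0.80070793·0.055435953 = 0.044388007.
SE(ȳ) = √(0.044388007) = 0.2107.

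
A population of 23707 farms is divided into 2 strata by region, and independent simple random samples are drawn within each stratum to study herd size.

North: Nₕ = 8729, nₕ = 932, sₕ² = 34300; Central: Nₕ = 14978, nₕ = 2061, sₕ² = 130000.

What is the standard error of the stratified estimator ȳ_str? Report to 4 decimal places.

Var(ȳ_str) = Σₕ Wₕ²(1 − fₕ)sₕ²/nₕ with Wₕ = Nₕ/N, N = 23707.
North: Wₕ = 0.36820348; term = 0.36820348²·(1 − 0.10677053)·34300/932 = 4.4567373.
Central: Wₕ = 0.63179652; term = 0.63179652²·(1 − 0.13760182)·130000/2061 = 21.713391.
Sum = 26.170128.
SE = √(26.170128) = 5.1157.

5.1157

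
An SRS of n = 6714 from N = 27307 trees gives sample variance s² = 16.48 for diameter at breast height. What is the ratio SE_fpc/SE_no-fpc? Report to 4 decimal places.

f = n/N = 6714/27307 = 0.24587102.
SE_no-fpc = √(s²/n) = 0.049543643; SE_fpc = √((1−f)s²/n) = 0.043023997.
Ratio = √(1−f) = 0.86840600.

0.8684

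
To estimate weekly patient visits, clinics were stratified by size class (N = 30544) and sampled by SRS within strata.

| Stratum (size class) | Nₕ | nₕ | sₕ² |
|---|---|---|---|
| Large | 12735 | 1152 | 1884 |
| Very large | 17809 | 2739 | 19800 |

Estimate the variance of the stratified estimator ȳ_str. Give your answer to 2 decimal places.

2.34

Var(ȳ_str) = Σₕ Wₕ²(1 − fₕ)sₕ²/nₕ with Wₕ = Nₕ/N, N = 30544.
Large: Wₕ = 0.41693950; term = 0.41693950²·(1 − 0.09045936)·1884/1152 = 0.258581.
Very large: Wₕ = 0.58306050; term = 0.58306050²·(1 − 0.15379864)·19800/2739 = 2.0795728.
Sum = 2.3381538.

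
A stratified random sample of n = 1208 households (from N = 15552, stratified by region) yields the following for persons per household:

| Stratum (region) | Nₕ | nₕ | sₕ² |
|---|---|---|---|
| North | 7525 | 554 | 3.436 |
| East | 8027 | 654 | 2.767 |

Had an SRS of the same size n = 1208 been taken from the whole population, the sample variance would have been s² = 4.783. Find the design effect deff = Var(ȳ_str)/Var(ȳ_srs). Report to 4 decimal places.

Var(ȳ_str) = Σ Wₕ²(1−fₕ)sₕ²/nₕ with Wₕ = Nₕ/15552:
  North: (7525/15552)²·(1−554/7525)·3.436/554 = 0.0013451555
  East: (8027/15552)²·(1−654/8027)·2.767/654 = 0.0010352766
  → Var(ȳ_str) = 0.0023804321.
Var(ȳ_srs) = (1 − 1208/15552)·4.783/1208 = 0.0036518882.
deff = 0.0023804321 / 0.0036518882 = 0.6518.

0.6518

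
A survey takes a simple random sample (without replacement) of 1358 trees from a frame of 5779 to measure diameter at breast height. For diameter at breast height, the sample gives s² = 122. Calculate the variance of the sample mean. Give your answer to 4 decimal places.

0.0687

Under SRS without replacement, Var(ȳ) = (1 − f)·s²/n with f = n/N = 1358/5779 = 0.23498875.
Var(ȳ) = (1 − 0.23498875)·122/1358 = 0.76501125·0.089837997 = 0.068727078.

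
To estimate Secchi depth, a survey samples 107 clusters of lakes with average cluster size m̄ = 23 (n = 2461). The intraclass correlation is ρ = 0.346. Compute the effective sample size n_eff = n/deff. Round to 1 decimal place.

deff = 1 + (23 − 1)·0.346 = 1 + 7.612 = 8.612.
n_eff = 2461 / 8.612 = 285.8.

285.8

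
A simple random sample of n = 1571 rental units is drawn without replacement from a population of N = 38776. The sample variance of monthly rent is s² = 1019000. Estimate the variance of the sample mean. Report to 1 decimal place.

622.4

Under SRS without replacement, Var(ȳ) = (1 − f)·s²/n with f = n/N = 1571/38776 = 0.04051475.
Var(ȳ) = (1 − 0.04051475)·1019000/1571 = 0.95948525·648.63144 = 622.3523.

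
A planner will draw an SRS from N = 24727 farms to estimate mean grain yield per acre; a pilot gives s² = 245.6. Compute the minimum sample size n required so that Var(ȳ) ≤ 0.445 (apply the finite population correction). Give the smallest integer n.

540

Without fpc, n₀ = s²/D = 245.6/0.445 = 551.9101.
With fpc, (1 − n/N)·s²/n ≤ D requires n ≥ n₀/(1 + n₀/N) = 551.9101/(1 + 551.9101/24727) = 539.8603.
Rounding up, n = 540.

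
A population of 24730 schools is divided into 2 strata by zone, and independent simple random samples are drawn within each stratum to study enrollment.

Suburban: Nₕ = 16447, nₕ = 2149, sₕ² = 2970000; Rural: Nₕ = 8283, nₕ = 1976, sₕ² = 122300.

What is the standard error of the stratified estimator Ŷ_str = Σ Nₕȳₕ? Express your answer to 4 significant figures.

572900

Var(Ŷ_str) = Σₕ Nₕ²(1 − fₕ)sₕ²/nₕ.
Suburban: 16447²·(1 − 2149/16447)·2970000/2149 = 3.24999 × 10^11.
Rural: 8283²·(1 − 1976/8283)·122300/1976 = 3.2333298 × 10^9.
Sum = 3.2823233 × 10^11.
SE = √(3.2823233 × 10^11) = 572900.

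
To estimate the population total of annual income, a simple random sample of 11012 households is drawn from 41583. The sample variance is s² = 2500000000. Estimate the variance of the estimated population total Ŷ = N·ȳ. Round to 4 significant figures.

2.886 × 10^14

Var(Ŷ) = N²·Var(ȳ) = N²·(1 − n/N)·s²/n.
f = 11012/41583 = 0.26481976; Var(ȳ) = 0.73518024·2500000000/11012 = 166904.34.
Var(Ŷ) = 41583² · 166904.34 = 2.8860195 × 10^14.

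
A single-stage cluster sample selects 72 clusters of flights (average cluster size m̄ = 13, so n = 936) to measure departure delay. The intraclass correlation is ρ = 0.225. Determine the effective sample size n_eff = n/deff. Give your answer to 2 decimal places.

252.97

deff = 1 + (13 − 1)·0.225 = 1 + 2.7 = 3.7.
n_eff = 936 / 3.7 = 252.97.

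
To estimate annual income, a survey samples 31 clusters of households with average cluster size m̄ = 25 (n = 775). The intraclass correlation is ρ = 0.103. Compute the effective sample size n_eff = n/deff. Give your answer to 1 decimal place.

223.2

deff = 1 + (25 − 1)·0.103 = 1 + 2.472 = 3.472.
n_eff = 775 / 3.472 = 223.2.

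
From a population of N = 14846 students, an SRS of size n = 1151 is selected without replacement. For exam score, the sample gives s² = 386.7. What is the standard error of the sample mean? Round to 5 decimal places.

0.55671

Under SRS without replacement, Var(ȳ) = (1 − f)·s²/n with f = n/N = 1151/14846 = 0.07752930.
Var(ȳ) = (1 − 0.07752930)·386.7/1151 = 0.92247070·0.33596872 = 0.3099213.
SE(ȳ) = √(0.3099213) = 0.55671.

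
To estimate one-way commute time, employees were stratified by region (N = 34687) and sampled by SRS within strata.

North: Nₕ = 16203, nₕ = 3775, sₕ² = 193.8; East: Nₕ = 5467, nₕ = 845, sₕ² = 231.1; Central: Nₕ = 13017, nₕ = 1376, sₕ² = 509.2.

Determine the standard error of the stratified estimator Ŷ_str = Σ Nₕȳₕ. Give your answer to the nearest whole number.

Var(Ŷ_str) = Σₕ Nₕ²(1 − fₕ)sₕ²/nₕ.
North: 16203²·(1 − 3775/16203)·193.8/3775 = 1.0337928 × 10^7.
East: 5467²·(1 − 845/5467)·231.1/845 = 6.9107034 × 10^6.
Central: 13017²·(1 − 1376/13017)·509.2/1376 = 5.6075242 × 10^7.
Sum = 7.3323873 × 10^7.
SE = √(7.3323873 × 10^7) = 8563.

8563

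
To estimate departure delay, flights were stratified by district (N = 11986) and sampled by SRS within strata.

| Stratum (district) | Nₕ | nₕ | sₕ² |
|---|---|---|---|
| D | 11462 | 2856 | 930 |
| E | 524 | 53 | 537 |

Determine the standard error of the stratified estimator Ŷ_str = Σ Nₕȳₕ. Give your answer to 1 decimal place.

5884.0

Var(Ŷ_str) = Σₕ Nₕ²(1 − fₕ)sₕ²/nₕ.
D: 11462²·(1 − 2856/11462)·930/2856 = 3.212081 × 10^7.
E: 524²·(1 − 53/524)·537/53 = 2.5006368 × 10^6.
Sum = 3.4621447 × 10^7.
SE = √(3.4621447 × 10^7) = 5884.0.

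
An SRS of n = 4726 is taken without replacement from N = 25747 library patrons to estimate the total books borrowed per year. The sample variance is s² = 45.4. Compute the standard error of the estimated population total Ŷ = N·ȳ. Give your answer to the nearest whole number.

Var(Ŷ) = N²·Var(ȳ) = N²·(1 − n/N)·s²/n.
f = 4726/25747 = 0.18355537; Var(ȳ) = 0.81644463·45.4/4726 = 0.0078431203.
Var(Ŷ) = 25747² · 0.0078431203 = 5.1992673 × 10^6.
SE(Ŷ) = √(5.1992673 × 10^6) = 2280.

2280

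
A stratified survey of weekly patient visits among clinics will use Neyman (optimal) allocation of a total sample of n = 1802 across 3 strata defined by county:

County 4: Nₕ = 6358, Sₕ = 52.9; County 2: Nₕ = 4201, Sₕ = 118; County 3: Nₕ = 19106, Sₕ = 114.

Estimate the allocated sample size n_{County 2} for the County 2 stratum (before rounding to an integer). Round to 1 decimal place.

296.8

Neyman allocation: nₕ = n·NₕSₕ / Σⱼ NⱼSⱼ.
Σ NⱼSⱼ = 6358·52.9 + 4201·118 + 19106·114 = 3.0101402 × 10^6.
n_{County 2} = 1802·4201·118 / (3.0101402 × 10^6) = 296.8.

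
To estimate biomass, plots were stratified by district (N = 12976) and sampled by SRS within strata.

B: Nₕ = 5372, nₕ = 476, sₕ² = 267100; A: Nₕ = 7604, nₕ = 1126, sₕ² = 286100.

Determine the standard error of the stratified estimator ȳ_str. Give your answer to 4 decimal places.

12.7273

Var(ȳ_str) = Σₕ Wₕ²(1 − fₕ)sₕ²/nₕ with Wₕ = Nₕ/N, N = 12976.
B: Wₕ = 0.41399507; term = 0.41399507²·(1 − 0.08860759)·267100/476 = 87.65217.
A: Wₕ = 0.58600493; term = 0.58600493²·(1 − 0.14807996)·286100/1126 = 74.33286.
Sum = 161.98503.
SE = √(161.98503) = 12.7273.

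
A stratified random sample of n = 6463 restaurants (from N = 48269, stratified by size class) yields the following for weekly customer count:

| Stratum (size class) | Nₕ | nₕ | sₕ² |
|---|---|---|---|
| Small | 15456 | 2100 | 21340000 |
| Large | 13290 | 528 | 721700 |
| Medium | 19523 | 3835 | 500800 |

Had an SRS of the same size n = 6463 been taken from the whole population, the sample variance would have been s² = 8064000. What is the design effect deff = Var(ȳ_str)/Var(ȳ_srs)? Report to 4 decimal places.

0.9411

Var(ȳ_str) = Σ Wₕ²(1−fₕ)sₕ²/nₕ with Wₕ = Nₕ/48269:
  Small: (15456/48269)²·(1−2100/15456)·21340000/2100 = 900.35138
  Large: (13290/48269)²·(1−528/13290)·721700/528 = 99.501563
  Medium: (19523/48269)²·(1−3835/19523)·500800/3835 = 17.166292
  → Var(ȳ_str) = 1017.0192.
Var(ȳ_srs) = (1 − 6463/48269)·8064000/6463 = 1080.654.
deff = 1017.0192 / 1080.654 = 0.9411.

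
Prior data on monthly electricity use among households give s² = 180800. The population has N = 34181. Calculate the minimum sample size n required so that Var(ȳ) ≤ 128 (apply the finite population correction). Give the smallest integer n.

1357

Without fpc, n₀ = s²/D = 180800/128 = 1412.5000.
With fpc, (1 − n/N)·s²/n ≤ D requires n ≥ n₀/(1 + n₀/N) = 1412.5000/(1 + 1412.5000/34181) = 1356.4461.
Rounding up, n = 1357.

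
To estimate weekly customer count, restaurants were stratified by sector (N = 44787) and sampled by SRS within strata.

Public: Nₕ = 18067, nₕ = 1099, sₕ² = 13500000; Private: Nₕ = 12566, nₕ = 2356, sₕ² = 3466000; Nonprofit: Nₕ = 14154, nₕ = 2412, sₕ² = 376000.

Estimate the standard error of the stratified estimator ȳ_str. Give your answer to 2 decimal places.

44.55

Var(ȳ_str) = Σₕ Wₕ²(1 − fₕ)sₕ²/nₕ with Wₕ = Nₕ/N, N = 44787.
Public: Wₕ = 0.40339831; term = 0.40339831²·(1 − 0.06082914)·13500000/1099 = 1877.3655.
Private: Wₕ = 0.28057249; term = 0.28057249²·(1 − 0.18749005)·3466000/2356 = 94.096208.
Nonprofit: Wₕ = 0.31602920; term = 0.31602920²·(1 − 0.17041119)·376000/2412 = 12.915995.
Sum = 1984.3777.
SE = √(1984.3777) = 44.55.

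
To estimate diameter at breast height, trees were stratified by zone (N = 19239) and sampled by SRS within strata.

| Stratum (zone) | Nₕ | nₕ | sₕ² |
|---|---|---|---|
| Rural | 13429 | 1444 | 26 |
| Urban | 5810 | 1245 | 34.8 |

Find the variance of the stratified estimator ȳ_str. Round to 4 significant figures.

Var(ȳ_str) = Σₕ Wₕ²(1 − fₕ)sₕ²/nₕ with Wₕ = Nₕ/N, N = 19239.
Rural: Wₕ = 0.69800925; term = 0.69800925²·(1 − 0.10752848)·26/1444 = 0.007829299.
Urban: Wₕ = 0.30199075; term = 0.30199075²·(1 − 0.21428571)·34.8/1245 = 0.0020029118.
Sum = 0.0098322108.

0.009832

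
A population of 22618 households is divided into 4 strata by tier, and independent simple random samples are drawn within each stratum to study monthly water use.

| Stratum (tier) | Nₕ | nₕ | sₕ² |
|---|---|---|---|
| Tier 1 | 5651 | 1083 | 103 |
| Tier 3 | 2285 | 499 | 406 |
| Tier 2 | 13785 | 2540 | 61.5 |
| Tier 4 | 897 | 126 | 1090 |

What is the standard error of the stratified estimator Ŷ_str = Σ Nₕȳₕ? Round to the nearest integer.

3938

Var(Ŷ_str) = Σₕ Nₕ²(1 − fₕ)sₕ²/nₕ.
Tier 1: 5651²·(1 − 1083/5651)·103/1083 = 2.455049 × 10^6.
Tier 3: 2285²·(1 − 499/2285)·406/499 = 3.320421 × 10^6.
Tier 2: 13785²·(1 − 2540/13785)·61.5/2540 = 3.7532512 × 10^6.
Tier 4: 897²·(1 − 126/897)·1090/126 = 5.9827764 × 10^6.
Sum = 1.5511498 × 10^7.
SE = √(1.5511498 × 10^7) = 3938.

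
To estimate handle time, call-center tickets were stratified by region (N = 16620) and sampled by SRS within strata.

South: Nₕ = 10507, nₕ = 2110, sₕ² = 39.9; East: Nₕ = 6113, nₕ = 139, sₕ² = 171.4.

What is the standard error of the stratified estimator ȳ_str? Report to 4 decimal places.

Var(ȳ_str) = Σₕ Wₕ²(1 − fₕ)sₕ²/nₕ with Wₕ = Nₕ/N, N = 16620.
South: Wₕ = 0.63219013; term = 0.63219013²·(1 − 0.20081850)·39.9/2110 = 0.0060399214.
East: Wₕ = 0.36780987; term = 0.36780987²·(1 − 0.02273843)·171.4/139 = 0.16302477.
Sum = 0.16906469.
SE = √(0.16906469) = 0.4112.

0.4112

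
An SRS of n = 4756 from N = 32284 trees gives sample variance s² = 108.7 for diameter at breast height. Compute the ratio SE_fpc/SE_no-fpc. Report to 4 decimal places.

0.9234

f = n/N = 4756/32284 = 0.14731756.
SE_no-fpc = √(s²/n) = 0.15117983; SE_fpc = √((1−f)s²/n) = 0.13960067.
Ratio = √(1−f) = 0.92340806.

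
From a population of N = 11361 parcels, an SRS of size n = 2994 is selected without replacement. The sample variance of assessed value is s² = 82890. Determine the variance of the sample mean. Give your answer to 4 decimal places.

20.3894

Under SRS without replacement, Var(ȳ) = (1 − f)·s²/n with f = n/N = 2994/11361 = 0.26353314.
Var(ȳ) = (1 − 0.26353314)·82890/2994 = 0.73646686·27.685371 = 20.389358.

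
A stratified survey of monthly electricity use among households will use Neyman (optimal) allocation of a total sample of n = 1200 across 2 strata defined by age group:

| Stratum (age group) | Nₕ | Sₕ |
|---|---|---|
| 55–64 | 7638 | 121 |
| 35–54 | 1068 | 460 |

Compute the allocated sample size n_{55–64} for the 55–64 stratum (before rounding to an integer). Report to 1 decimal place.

783.5

Neyman allocation: nₕ = n·NₕSₕ / Σⱼ NⱼSⱼ.
Σ NⱼSⱼ = 7638·121 + 1068·460 = 1.415478 × 10^6.
n_{55–64} = 1200·7638·121 / (1.415478 × 10^6) = 783.5.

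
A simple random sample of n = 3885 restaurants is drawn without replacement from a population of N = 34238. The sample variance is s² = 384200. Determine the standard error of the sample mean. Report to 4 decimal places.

Under SRS without replacement, Var(ȳ) = (1 − f)·s²/n with f = n/N = 3885/34238 = 0.11347041.
Var(ȳ) = (1 − 0.11347041)·384200/3885 = 0.88652959·98.893179 = 87.671729.
SE(ȳ) = √(87.671729) = 9.3633.

9.3633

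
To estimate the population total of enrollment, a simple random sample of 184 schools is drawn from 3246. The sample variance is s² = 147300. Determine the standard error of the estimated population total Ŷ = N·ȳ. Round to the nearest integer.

89201

Var(Ŷ) = N²·Var(ȳ) = N²·(1 − n/N)·s²/n.
f = 184/3246 = 0.05668515; Var(ȳ) = 0.94331485·147300/184 = 755.16455.
Var(Ŷ) = 3246² · 755.16455 = 7.9568034 × 10^9.
SE(Ŷ) = √(7.9568034 × 10^9) = 89201.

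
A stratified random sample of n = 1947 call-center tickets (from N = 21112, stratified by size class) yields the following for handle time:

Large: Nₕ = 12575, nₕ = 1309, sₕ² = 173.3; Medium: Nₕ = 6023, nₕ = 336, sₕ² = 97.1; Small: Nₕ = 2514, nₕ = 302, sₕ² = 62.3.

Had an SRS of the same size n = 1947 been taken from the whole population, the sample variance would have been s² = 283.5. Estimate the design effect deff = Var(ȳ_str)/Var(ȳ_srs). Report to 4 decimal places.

0.5058

Var(ȳ_str) = Σ Wₕ²(1−fₕ)sₕ²/nₕ with Wₕ = Nₕ/21112:
  Large: (12575/21112)²·(1−1309/12575)·173.3/1309 = 0.04208021
  Medium: (6023/21112)²·(1−336/6023)·97.1/336 = 0.022208401
  Small: (2514/21112)²·(1−302/2514)·62.3/302 = 0.0025737878
  → Var(ȳ_str) = 0.066862399.
Var(ȳ_srs) = (1 − 1947/21112)·283.5/1947 = 0.13218025.
deff = 0.066862399 / 0.13218025 = 0.5058.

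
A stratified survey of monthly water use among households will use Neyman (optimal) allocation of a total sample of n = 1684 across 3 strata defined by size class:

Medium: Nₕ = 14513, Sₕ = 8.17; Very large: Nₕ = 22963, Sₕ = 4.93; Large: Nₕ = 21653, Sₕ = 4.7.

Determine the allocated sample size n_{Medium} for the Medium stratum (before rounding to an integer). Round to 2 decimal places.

Neyman allocation: nₕ = n·NₕSₕ / Σⱼ NⱼSⱼ.
Σ NⱼSⱼ = 14513·8.17 + 22963·4.93 + 21653·4.7 = 333547.9.
n_{Medium} = 1684·14513·8.17 / 333547.9 = 598.64.

598.64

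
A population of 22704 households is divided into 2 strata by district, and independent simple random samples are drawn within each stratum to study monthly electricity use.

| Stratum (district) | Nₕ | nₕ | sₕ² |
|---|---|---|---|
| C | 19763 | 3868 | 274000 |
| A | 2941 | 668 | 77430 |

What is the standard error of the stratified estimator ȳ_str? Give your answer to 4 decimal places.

6.6837

Var(ȳ_str) = Σₕ Wₕ²(1 − fₕ)sₕ²/nₕ with Wₕ = Nₕ/N, N = 22704.
C: Wₕ = 0.87046335; term = 0.87046335²·(1 − 0.19571927)·274000/3868 = 43.169075.
A: Wₕ = 0.12953665; term = 0.12953665²·(1 − 0.22713363)·77430/668 = 1.5032198.
Sum = 44.672295.
SE = √(44.672295) = 6.6837.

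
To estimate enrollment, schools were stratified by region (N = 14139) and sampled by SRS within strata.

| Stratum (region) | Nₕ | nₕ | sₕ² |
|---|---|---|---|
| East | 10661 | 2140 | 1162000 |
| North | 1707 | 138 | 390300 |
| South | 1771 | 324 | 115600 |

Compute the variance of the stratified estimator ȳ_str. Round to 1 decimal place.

Var(ȳ_str) = Σₕ Wₕ²(1 − fₕ)sₕ²/nₕ with Wₕ = Nₕ/N, N = 14139.
East: Wₕ = 0.75401372; term = 0.75401372²·(1 − 0.20073164)·1162000/2140 = 246.74222.
North: Wₕ = 0.12072990; term = 0.12072990²·(1 − 0.08084359)·390300/138 = 37.891216.
South: Wₕ = 0.12525638; term = 0.12525638²·(1 − 0.18294749)·115600/324 = 4.5736458.
Sum = 289.20708.

289.2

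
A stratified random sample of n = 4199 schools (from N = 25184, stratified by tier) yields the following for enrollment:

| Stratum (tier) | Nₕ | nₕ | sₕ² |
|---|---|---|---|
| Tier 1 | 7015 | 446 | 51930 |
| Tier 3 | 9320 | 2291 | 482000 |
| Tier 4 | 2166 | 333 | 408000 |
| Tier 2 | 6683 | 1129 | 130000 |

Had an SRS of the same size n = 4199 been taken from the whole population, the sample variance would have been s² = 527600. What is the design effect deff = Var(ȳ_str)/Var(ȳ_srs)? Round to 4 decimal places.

0.4260

Var(ȳ_str) = Σ Wₕ²(1−fₕ)sₕ²/nₕ with Wₕ = Nₕ/25184:
  Tier 1: (7015/25184)²·(1−446/7015)·51930/446 = 8.4598172
  Tier 3: (9320/25184)²·(1−2291/9320)·482000/2291 = 21.731114
  Tier 4: (2166/25184)²·(1−333/2166)·408000/333 = 7.6698598
  Tier 2: (6683/25184)²·(1−1129/6683)·130000/1129 = 6.7387187
  → Var(ȳ_str) = 44.59951.
Var(ȳ_srs) = (1 − 4199/25184)·527600/4199 = 104.69915.
deff = 44.59951 / 104.69915 = 0.4260.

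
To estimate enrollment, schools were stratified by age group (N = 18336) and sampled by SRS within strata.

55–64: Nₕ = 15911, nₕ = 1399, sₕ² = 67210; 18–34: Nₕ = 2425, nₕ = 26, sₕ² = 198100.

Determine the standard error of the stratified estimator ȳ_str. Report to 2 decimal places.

12.84

Var(ȳ_str) = Σₕ Wₕ²(1 − fₕ)sₕ²/nₕ with Wₕ = Nₕ/N, N = 18336.
55–64: Wₕ = 0.86774651; term = 0.86774651²·(1 − 0.08792659)·67210/1399 = 32.993754.
18–34: Wₕ = 0.13225349; term = 0.13225349²·(1 − 0.01072165)·198100/26 = 131.83901.
Sum = 164.83276.
SE = √(164.83276) = 12.84.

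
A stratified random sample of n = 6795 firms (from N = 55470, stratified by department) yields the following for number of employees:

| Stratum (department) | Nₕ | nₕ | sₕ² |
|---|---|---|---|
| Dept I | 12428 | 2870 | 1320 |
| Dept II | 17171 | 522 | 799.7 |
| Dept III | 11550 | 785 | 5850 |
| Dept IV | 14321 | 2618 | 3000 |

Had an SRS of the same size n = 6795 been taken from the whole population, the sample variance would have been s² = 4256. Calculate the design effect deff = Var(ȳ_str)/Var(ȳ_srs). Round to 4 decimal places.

0.9528

Var(ȳ_str) = Σ Wₕ²(1−fₕ)sₕ²/nₕ with Wₕ = Nₕ/55470:
  Dept I: (12428/55470)²·(1−2870/12428)·1320/2870 = 0.017755952
  Dept II: (17171/55470)²·(1−522/17171)·799.7/522 = 0.14233903
  Dept III: (11550/55470)²·(1−785/11550)·5850/785 = 0.30113823
  Dept IV: (14321/55470)²·(1−2618/14321)·3000/2618 = 0.062417422
  → Var(ȳ_str) = 0.52365063.
Var(ȳ_srs) = (1 − 6795/55470)·4256/6795 = 0.54961674.
deff = 0.52365063 / 0.54961674 = 0.9528.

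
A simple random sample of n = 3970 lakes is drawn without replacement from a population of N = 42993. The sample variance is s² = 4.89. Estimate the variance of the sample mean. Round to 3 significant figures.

Under SRS without replacement, Var(ȳ) = (1 − f)·s²/n with f = n/N = 3970/42993 = 0.09234061.
Var(ȳ) = (1 − 0.09234061)·4.89/3970 = 0.90765939·0.001231738 = 0.0011179986.

0.00112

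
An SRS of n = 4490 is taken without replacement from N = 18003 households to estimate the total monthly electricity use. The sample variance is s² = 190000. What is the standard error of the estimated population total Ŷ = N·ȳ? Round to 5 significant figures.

Var(Ŷ) = N²·Var(ȳ) = N²·(1 − n/N)·s²/n.
f = 4490/18003 = 0.24940288; Var(ȳ) = 0.75059712·190000/4490 = 31.762462.
Var(Ŷ) = 18003² · 31.762462 = 1.0294468 × 10^10.
SE(Ŷ) = √(1.0294468 × 10^10) = 101460.

101460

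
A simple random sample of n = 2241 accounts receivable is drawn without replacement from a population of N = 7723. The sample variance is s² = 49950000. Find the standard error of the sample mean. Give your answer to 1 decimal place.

125.8

Under SRS without replacement, Var(ȳ) = (1 − f)·s²/n with f = n/N = 2241/7723 = 0.29017221.
Var(ȳ) = (1 − 0.29017221)·49950000/2241 = 0.70982779·22289.157 = 15821.463.
SE(ȳ) = √(15821.463) = 125.8.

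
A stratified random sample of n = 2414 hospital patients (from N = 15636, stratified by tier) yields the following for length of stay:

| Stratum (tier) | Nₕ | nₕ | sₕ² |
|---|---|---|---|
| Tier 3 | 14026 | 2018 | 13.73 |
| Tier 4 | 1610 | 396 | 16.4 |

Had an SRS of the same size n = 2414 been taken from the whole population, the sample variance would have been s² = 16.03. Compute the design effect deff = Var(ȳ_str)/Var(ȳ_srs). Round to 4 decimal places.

0.8937

Var(ȳ_str) = Σ Wₕ²(1−fₕ)sₕ²/nₕ with Wₕ = Nₕ/15636:
  Tier 3: (14026/15636)²·(1−2018/14026)·13.73/2018 = 0.0046870822
  Tier 4: (1610/15636)²·(1−396/1610)·16.4/396 = 3.3108683 × 10^-4
  → Var(ȳ_str) = 0.005018169.
Var(ȳ_srs) = (1 − 2414/15636)·16.03/2414 = 0.0056152326.
deff = 0.005018169 / 0.0056152326 = 0.8937.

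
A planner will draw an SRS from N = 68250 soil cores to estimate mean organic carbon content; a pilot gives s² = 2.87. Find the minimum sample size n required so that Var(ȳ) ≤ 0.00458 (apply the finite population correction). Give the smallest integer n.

Without fpc, n₀ = s²/D = 2.87/0.00458 = 626.6376.
With fpc, (1 − n/N)·s²/n ≤ D requires n ≥ n₀/(1 + n₀/N) = 626.6376/(1 + 626.6376/68250) = 620.9365.
Rounding up, n = 621.

621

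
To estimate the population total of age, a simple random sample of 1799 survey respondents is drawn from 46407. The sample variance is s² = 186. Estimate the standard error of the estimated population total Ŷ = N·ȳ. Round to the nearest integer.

14630

Var(Ŷ) = N²·Var(ȳ) = N²·(1 − n/N)·s²/n.
f = 1799/46407 = 0.03876570; Var(ȳ) = 0.96123430·186/1799 = 0.099382757.
Var(Ŷ) = 46407² · 0.099382757 = 2.1403166 × 10^8.
SE(Ŷ) = √(2.1403166 × 10^8) = 14630.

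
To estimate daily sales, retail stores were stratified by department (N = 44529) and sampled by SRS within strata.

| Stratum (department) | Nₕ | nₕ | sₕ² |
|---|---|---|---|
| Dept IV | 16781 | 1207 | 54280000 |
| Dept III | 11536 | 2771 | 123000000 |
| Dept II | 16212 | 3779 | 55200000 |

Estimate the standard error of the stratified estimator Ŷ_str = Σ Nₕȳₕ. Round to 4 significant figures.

4.380 × 10^6

Var(Ŷ_str) = Σₕ Nₕ²(1 − fₕ)sₕ²/nₕ.
Dept IV: 16781²·(1 − 1207/16781)·54280000/1207 = 1.175305 × 10^13.
Dept III: 11536²·(1 − 2771/11536)·123000000/2771 = 4.4882367 × 10^12.
Dept II: 16212²·(1 − 3779/16212)·55200000/3779 = 2.9442502 × 10^12.
Sum = 1.9185537 × 10^13.
SE = √(1.9185537 × 10^13) = 4.380 × 10^6.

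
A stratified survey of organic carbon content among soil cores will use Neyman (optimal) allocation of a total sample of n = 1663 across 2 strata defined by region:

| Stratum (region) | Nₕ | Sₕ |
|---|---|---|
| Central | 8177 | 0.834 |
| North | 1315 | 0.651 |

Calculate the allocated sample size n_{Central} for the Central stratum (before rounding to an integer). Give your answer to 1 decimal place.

Neyman allocation: nₕ = n·NₕSₕ / Σⱼ NⱼSⱼ.
Σ NⱼSⱼ = 8177·0.834 + 1315·0.651 = 7675.683.
n_{Central} = 1663·8177·0.834 / 7675.683 = 1477.5.

1477.5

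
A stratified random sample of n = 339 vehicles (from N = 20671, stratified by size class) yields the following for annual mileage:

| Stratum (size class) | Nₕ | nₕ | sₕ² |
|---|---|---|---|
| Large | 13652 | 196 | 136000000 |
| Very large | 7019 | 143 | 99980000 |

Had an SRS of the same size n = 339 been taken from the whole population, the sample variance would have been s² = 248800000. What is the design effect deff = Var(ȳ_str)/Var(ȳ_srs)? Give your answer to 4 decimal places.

0.5226

Var(ȳ_str) = Σ Wₕ²(1−fₕ)sₕ²/nₕ with Wₕ = Nₕ/20671:
  Large: (13652/20671)²·(1−196/13652)·136000000/196 = 298312.96
  Very large: (7019/20671)²·(1−143/7019)·99980000/143 = 78970.562
  → Var(ȳ_str) = 377283.52.
Var(ȳ_srs) = (1 − 339/20671)·248800000/339 = 721887.12.
deff = 377283.52 / 721887.12 = 0.5226.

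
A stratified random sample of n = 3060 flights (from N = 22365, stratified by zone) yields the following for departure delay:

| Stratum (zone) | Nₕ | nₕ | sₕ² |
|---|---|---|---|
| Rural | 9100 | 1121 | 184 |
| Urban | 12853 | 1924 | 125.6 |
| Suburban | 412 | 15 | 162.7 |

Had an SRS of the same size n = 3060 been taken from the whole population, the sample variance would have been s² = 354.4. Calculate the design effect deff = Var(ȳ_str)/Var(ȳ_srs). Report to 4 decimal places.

Var(ȳ_str) = Σ Wₕ²(1−fₕ)sₕ²/nₕ with Wₕ = Nₕ/22365:
  Rural: (9100/22365)²·(1−1121/9100)·184/1121 = 0.02382672
  Urban: (12853/22365)²·(1−1924/12853)·125.6/1924 = 0.018332922
  Suburban: (412/22365)²·(1−15/412)·162.7/15 = 0.0035468777
  → Var(ȳ_str) = 0.04570652.
Var(ȳ_srs) = (1 − 3060/22365)·354.4/3060 = 0.099970805.
deff = 0.04570652 / 0.099970805 = 0.4572.

0.4572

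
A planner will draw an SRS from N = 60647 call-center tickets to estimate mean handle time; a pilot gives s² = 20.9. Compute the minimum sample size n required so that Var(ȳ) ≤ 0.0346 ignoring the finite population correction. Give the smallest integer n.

605

Without fpc, n₀ = s²/D = 20.9/0.0346 = 604.0462.
Rounding up, n = 605.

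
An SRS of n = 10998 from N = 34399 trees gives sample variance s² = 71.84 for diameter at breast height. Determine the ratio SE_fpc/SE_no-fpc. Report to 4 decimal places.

f = n/N = 10998/34399 = 0.31971860.
SE_no-fpc = √(s²/n) = 0.080821388; SE_fpc = √((1−f)s²/n) = 0.066660813.
Ratio = √(1−f) = 0.82479173.

0.8248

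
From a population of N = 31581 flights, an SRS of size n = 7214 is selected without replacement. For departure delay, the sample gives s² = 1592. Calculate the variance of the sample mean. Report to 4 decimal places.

Under SRS without replacement, Var(ȳ) = (1 − f)·s²/n with f = n/N = 7214/31581 = 0.22842849.
Var(ȳ) = (1 − 0.22842849)·1592/7214 = 0.77157151·0.22068201 = 0.17027195.

0.1703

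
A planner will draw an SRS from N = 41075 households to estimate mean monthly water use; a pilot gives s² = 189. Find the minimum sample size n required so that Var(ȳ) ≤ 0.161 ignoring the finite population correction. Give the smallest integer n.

Without fpc, n₀ = s²/D = 189/0.161 = 1173.9130.
Rounding up, n = 1174.

1174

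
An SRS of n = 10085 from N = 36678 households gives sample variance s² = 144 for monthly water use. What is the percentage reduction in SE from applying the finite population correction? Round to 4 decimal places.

f = n/N = 10085/36678 = 0.27496047.
SE_no-fpc = √(s²/n) = 0.11949323; SE_fpc = √((1−f)s²/n) = 0.10174759.
Ratio = √(1−f) = 0.85149253. Reduction = 100·(1 − 0.85149253) = 14.8507%.

14.8507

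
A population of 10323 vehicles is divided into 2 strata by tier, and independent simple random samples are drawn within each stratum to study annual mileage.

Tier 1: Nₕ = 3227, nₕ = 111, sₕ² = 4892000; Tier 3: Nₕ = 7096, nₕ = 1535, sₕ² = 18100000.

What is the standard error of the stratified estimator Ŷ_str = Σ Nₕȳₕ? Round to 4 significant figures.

Var(Ŷ_str) = Σₕ Nₕ²(1 − fₕ)sₕ²/nₕ.
Tier 1: 3227²·(1 − 111/3227)·4892000/111 = 4.4315932 × 10^11.
Tier 3: 7096²·(1 − 1535/7096)·18100000/1535 = 4.653039 × 10^11.
Sum = 9.0846322 × 10^11.
SE = √(9.0846322 × 10^11) = 953100.

953100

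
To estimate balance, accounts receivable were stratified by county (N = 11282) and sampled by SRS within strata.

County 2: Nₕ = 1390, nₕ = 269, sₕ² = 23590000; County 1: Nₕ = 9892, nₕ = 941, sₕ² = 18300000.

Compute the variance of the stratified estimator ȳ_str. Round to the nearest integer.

Var(ȳ_str) = Σₕ Wₕ²(1 − fₕ)sₕ²/nₕ with Wₕ = Nₕ/N, N = 11282.
County 2: Wₕ = 0.12320511; term = 0.12320511²·(1 − 0.19352518)·23590000/269 = 1073.554.
County 1: Wₕ = 0.87679489; term = 0.87679489²·(1 − 0.09512738)·18300000/941 = 13528.353.
Sum = 14601.907.

14602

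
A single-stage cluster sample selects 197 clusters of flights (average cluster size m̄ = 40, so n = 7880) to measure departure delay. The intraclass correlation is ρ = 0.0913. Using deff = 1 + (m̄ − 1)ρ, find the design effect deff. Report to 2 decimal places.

4.56

deff = 1 + (40 − 1)·0.0913 = 1 + 3.5607 = 4.5607.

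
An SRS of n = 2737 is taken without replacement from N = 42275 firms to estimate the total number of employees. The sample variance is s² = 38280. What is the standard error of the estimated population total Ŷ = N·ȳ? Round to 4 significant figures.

Var(Ŷ) = N²·Var(ȳ) = N²·(1 − n/N)·s²/n.
f = 2737/42275 = 0.06474276; Var(ȳ) = 0.93525724·38280/2737 = 13.080616.
Var(Ŷ) = 42275² · 13.080616 = 2.3377358 × 10^10.
SE(Ŷ) = √(2.3377358 × 10^10) = 152900.

152900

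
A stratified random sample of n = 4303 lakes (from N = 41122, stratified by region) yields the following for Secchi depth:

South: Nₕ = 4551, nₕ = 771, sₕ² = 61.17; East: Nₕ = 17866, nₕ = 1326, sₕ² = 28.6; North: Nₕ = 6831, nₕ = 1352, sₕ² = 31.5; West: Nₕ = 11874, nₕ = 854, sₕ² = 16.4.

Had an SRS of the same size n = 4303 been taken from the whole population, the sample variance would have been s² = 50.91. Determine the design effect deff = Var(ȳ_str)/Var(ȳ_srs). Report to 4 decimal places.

0.6209

Var(ȳ_str) = Σ Wₕ²(1−fₕ)sₕ²/nₕ with Wₕ = Nₕ/41122:
  South: (4551/41122)²·(1−771/4551)·61.17/771 = 8.0711288 × 10^-4
  East: (17866/41122)²·(1−1326/17866)·28.6/1326 = 0.0037690933
  North: (6831/41122)²·(1−1352/6831)·31.5/1352 = 5.1566896 × 10^-4
  West: (11874/41122)²·(1−854/11874)·16.4/854 = 0.0014859909
  → Var(ȳ_str) = 0.006577866.
Var(ȳ_srs) = (1 − 4303/41122)·50.91/4303 = 0.010593257.
deff = 0.006577866 / 0.010593257 = 0.6209.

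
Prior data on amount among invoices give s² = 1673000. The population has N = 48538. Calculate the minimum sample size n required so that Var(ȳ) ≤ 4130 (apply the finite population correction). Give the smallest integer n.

402

Without fpc, n₀ = s²/D = 1673000/4130 = 405.0847.
With fpc, (1 − n/N)·s²/n ≤ D requires n ≥ n₀/(1 + n₀/N) = 405.0847/(1 + 405.0847/48538) = 401.7320.
Rounding up, n = 402.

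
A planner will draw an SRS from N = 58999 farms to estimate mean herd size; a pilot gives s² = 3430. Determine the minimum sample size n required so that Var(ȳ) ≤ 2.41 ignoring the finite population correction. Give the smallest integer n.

1424

Without fpc, n₀ = s²/D = 3430/2.41 = 1423.2365.
Rounding up, n = 1424.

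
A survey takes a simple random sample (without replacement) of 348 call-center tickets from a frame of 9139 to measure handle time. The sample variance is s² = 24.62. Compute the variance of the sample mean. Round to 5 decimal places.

0.06805

Under SRS without replacement, Var(ȳ) = (1 − f)·s²/n with f = n/N = 348/9139 = 0.03807856.
Var(ȳ) = (1 − 0.03807856)·24.62/348 = 0.96192144·0.070747126 = 0.068053177.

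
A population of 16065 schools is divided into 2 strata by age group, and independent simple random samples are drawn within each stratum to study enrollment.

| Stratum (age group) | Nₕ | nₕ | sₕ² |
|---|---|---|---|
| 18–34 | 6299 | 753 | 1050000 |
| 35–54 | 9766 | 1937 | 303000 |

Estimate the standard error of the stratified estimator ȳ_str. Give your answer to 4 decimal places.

15.3327

Var(ȳ_str) = Σₕ Wₕ²(1 − fₕ)sₕ²/nₕ with Wₕ = Nₕ/N, N = 16065.
18–34: Wₕ = 0.39209462; term = 0.39209462²·(1 − 0.11954278)·1050000/753 = 188.74886.
35–54: Wₕ = 0.60790538; term = 0.60790538²·(1 − 0.19834118)·303000/1937 = 46.341977.
Sum = 235.09084.
SE = √(235.09084) = 15.3327.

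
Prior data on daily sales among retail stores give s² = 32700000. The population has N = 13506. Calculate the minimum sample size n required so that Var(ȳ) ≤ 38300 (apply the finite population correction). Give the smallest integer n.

Without fpc, n₀ = s²/D = 32700000/38300 = 853.7859.
With fpc, (1 − n/N)·s²/n ≤ D requires n ≥ n₀/(1 + n₀/N) = 853.7859/(1 + 853.7859/13506) = 803.0226.
Rounding up, n = 804.

804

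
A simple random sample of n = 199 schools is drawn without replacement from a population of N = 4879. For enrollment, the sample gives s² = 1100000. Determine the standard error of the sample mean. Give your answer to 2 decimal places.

72.82

Under SRS without replacement, Var(ȳ) = (1 − f)·s²/n with f = n/N = 199/4879 = 0.04078705.
Var(ȳ) = (1 − 0.04078705)·1100000/199 = 0.95921295·5527.6382 = 5302.1822.
SE(ȳ) = √(5302.1822) = 72.82.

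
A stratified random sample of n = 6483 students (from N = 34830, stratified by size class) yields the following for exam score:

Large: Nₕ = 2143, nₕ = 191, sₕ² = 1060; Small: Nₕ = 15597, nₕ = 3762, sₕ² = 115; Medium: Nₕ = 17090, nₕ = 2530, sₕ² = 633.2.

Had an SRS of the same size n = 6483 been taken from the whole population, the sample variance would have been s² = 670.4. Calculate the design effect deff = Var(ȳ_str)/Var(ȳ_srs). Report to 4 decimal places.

Var(ȳ_str) = Σ Wₕ²(1−fₕ)sₕ²/nₕ with Wₕ = Nₕ/34830:
  Large: (2143/34830)²·(1−191/2143)·1060/191 = 0.019136721
  Small: (15597/34830)²·(1−3762/15597)·115/3762 = 0.0046513759
  Medium: (17090/34830)²·(1−2530/17090)·633.2/2530 = 0.051335391
  → Var(ȳ_str) = 0.075123488.
Var(ȳ_srs) = (1 − 6483/34830)·670.4/6483 = 0.084161141.
deff = 0.075123488 / 0.084161141 = 0.8926.

0.8926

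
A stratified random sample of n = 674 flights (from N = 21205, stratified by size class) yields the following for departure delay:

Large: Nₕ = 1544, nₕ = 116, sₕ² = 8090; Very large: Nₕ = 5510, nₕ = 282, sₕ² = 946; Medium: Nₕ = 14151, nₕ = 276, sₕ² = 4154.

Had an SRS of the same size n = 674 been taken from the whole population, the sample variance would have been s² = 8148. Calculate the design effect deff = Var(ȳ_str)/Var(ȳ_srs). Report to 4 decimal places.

0.6091

Var(ȳ_str) = Σ Wₕ²(1−fₕ)sₕ²/nₕ with Wₕ = Nₕ/21205:
  Large: (1544/21205)²·(1−116/1544)·8090/116 = 0.34197116
  Very large: (5510/21205)²·(1−282/5510)·946/282 = 0.21490803
  Medium: (14151/21205)²·(1−276/14151)·4154/276 = 6.5720518
  → Var(ȳ_str) = 7.128931.
Var(ȳ_srs) = (1 − 674/21205)·8148/674 = 11.704772.
deff = 7.128931 / 11.704772 = 0.6091.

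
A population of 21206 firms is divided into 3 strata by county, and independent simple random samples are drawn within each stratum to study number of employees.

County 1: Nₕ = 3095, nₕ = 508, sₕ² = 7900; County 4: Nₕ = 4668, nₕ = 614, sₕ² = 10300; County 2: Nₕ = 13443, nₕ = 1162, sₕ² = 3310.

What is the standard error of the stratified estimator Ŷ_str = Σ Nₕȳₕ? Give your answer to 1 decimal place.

Var(Ŷ_str) = Σₕ Nₕ²(1 − fₕ)sₕ²/nₕ.
County 1: 3095²·(1 − 508/3095)·7900/508 = 1.2451465 × 10^8.
County 4: 4668²·(1 − 614/4668)·10300/614 = 3.1745593 × 10^8.
County 2: 13443²·(1 − 1162/13443)·3310/1162 = 4.702749 × 10^8.
Sum = 9.1224548 × 10^8.
SE = √(9.1224548 × 10^8) = 30203.4.

30203.4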